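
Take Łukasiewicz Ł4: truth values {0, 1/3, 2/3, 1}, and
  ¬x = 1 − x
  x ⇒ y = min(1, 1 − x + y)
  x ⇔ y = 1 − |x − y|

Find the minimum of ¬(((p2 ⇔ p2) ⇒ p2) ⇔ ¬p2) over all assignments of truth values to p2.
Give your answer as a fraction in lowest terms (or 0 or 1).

Take p2 = 1/3:
p2 ⇔ p2 = 1/3 ⇔ 1/3 = 1
(p2 ⇔ p2) ⇒ p2 = 1 ⇒ 1/3 = 1/3
¬p2 = ¬1/3 = 2/3
((p2 ⇔ p2) ⇒ p2) ⇔ ¬p2 = 1/3 ⇔ 2/3 = 2/3
¬(((p2 ⇔ p2) ⇒ p2) ⇔ ¬p2) = ¬2/3 = 1/3
No assignment yields a value below 1/3, so this is the minimum.

1/3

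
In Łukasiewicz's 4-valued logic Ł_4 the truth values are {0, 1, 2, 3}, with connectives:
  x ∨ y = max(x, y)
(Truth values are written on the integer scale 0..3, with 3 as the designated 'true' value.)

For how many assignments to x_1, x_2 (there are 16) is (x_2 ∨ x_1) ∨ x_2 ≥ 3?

7

x_1 = 0, x_2 = 0 ↦ 0  <
x_1 = 0, x_2 = 1 ↦ 1  <
x_1 = 0, x_2 = 2 ↦ 2  <
x_1 = 0, x_2 = 3 ↦ 3  ≥
x_1 = 1, x_2 = 0 ↦ 1  <
x_1 = 1, x_2 = 1 ↦ 1  <
x_1 = 1, x_2 = 2 ↦ 2  <
x_1 = 1, x_2 = 3 ↦ 3  ≥
x_1 = 2, x_2 = 0 ↦ 2  <
x_1 = 2, x_2 = 1 ↦ 2  <
x_1 = 2, x_2 = 2 ↦ 2  <
x_1 = 2, x_2 = 3 ↦ 3  ≥
x_1 = 3, x_2 = 0 ↦ 3  ≥
x_1 = 3, x_2 = 1 ↦ 3  ≥
x_1 = 3, x_2 = 2 ↦ 3  ≥
x_1 = 3, x_2 = 3 ↦ 3  ≥
So 7 of the 16 assignments meet the threshold.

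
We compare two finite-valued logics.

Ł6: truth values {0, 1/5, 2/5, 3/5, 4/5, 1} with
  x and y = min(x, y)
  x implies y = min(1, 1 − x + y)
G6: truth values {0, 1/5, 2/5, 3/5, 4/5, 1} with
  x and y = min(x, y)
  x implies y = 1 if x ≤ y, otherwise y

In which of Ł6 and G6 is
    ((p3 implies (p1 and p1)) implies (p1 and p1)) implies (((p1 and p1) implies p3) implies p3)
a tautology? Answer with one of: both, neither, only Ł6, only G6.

only Ł6

In Ł6: every assignment gives 1 — tautology.
In G6: at p1 = 0, p3 = 1/5 the value is 1/5 — not a tautology.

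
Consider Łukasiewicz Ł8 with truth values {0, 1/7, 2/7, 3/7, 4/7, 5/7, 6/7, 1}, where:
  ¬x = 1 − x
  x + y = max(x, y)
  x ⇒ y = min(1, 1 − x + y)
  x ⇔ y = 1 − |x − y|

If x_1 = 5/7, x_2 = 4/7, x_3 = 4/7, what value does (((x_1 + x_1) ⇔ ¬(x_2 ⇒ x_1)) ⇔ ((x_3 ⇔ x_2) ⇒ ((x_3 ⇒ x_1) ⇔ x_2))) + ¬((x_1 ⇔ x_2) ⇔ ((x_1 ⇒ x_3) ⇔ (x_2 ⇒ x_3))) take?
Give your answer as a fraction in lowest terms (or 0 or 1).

x_1 + x_1 = 5/7 + 5/7 = 5/7
x_2 ⇒ x_1 = 4/7 ⇒ 5/7 = 1
¬(x_2 ⇒ x_1) = ¬1 = 0
(x_1 + x_1) ⇔ ¬(x_2 ⇒ x_1) = 5/7 ⇔ 0 = 2/7
x_3 ⇔ x_2 = 4/7 ⇔ 4/7 = 1
x_3 ⇒ x_1 = 4/7 ⇒ 5/7 = 1
(x_3 ⇒ x_1) ⇔ x_2 = 1 ⇔ 4/7 = 4/7
(x_3 ⇔ x_2) ⇒ ((x_3 ⇒ x_1) ⇔ x_2) = 1 ⇒ 4/7 = 4/7
((x_1 + x_1) ⇔ ¬(x_2 ⇒ x_1)) ⇔ ((x_3 ⇔ x_2) ⇒ ((x_3 ⇒ x_1) ⇔ x_2)) = 2/7 ⇔ 4/7 = 5/7
x_1 ⇔ x_2 = 5/7 ⇔ 4/7 = 6/7
x_1 ⇒ x_3 = 5/7 ⇒ 4/7 = 6/7
x_2 ⇒ x_3 = 4/7 ⇒ 4/7 = 1
(x_1 ⇒ x_3) ⇔ (x_2 ⇒ x_3) = 6/7 ⇔ 1 = 6/7
(x_1 ⇔ x_2) ⇔ ((x_1 ⇒ x_3) ⇔ (x_2 ⇒ x_3)) = 6/7 ⇔ 6/7 = 1
¬((x_1 ⇔ x_2) ⇔ ((x_1 ⇒ x_3) ⇔ (x_2 ⇒ x_3))) = ¬1 = 0
(((x_1 + x_1) ⇔ ¬(x_2 ⇒ x_1)) ⇔ ((x_3 ⇔ x_2) ⇒ ((x_3 ⇒ x_1) ⇔ x_2))) + ¬((x_1 ⇔ x_2) ⇔ ((x_1 ⇒ x_3) ⇔ (x_2 ⇒ x_3))) = 5/7 + 0 = 5/7

5/7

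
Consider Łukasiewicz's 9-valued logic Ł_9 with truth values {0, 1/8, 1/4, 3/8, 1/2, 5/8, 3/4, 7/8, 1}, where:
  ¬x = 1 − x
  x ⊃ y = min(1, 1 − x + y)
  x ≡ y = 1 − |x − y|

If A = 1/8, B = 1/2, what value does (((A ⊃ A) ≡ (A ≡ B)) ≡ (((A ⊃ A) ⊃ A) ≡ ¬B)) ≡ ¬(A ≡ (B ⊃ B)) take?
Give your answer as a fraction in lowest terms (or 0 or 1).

7/8

A ⊃ A = 1/8 ⊃ 1/8 = 1
A ≡ B = 1/8 ≡ 1/2 = 5/8
(A ⊃ A) ≡ (A ≡ B) = 1 ≡ 5/8 = 5/8
A ⊃ A = 1/8 ⊃ 1/8 = 1
(A ⊃ A) ⊃ A = 1 ⊃ 1/8 = 1/8
¬B = ¬1/2 = 1/2
((A ⊃ A) ⊃ A) ≡ ¬B = 1/8 ≡ 1/2 = 5/8
((A ⊃ A) ≡ (A ≡ B)) ≡ (((A ⊃ A) ⊃ A) ≡ ¬B) = 5/8 ≡ 5/8 = 1
B ⊃ B = 1/2 ⊃ 1/2 = 1
A ≡ (B ⊃ B) = 1/8 ≡ 1 = 1/8
¬(A ≡ (B ⊃ B)) = ¬1/8 = 7/8
(((A ⊃ A) ≡ (A ≡ B)) ≡ (((A ⊃ A) ⊃ A) ≡ ¬B)) ≡ ¬(A ≡ (B ⊃ B)) = 1 ≡ 7/8 = 7/8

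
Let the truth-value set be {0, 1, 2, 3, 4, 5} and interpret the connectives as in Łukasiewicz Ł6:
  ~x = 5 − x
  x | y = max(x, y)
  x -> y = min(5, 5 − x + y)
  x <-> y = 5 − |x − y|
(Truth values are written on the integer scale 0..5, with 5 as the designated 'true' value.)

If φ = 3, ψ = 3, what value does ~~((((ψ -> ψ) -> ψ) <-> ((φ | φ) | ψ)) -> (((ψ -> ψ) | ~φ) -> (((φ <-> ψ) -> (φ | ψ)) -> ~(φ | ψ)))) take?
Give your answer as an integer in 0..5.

4

ψ -> ψ = 3 -> 3 = 5
(ψ -> ψ) -> ψ = 5 -> 3 = 3
φ | φ = 3 | 3 = 3
(φ | φ) | ψ = 3 | 3 = 3
((ψ -> ψ) -> ψ) <-> ((φ | φ) | ψ) = 3 <-> 3 = 5
ψ -> ψ = 3 -> 3 = 5
~φ = ~3 = 2
(ψ -> ψ) | ~φ = 5 | 2 = 5
φ <-> ψ = 3 <-> 3 = 5
φ | ψ = 3 | 3 = 3
(φ <-> ψ) -> (φ | ψ) = 5 -> 3 = 3
φ | ψ = 3 | 3 = 3
~(φ | ψ) = ~3 = 2
((φ <-> ψ) -> (φ | ψ)) -> ~(φ | ψ) = 3 -> 2 = 4
((ψ -> ψ) | ~φ) -> (((φ <-> ψ) -> (φ | ψ)) -> ~(φ | ψ)) = 5 -> 4 = 4
(((ψ -> ψ) -> ψ) <-> ((φ | φ) | ψ)) -> (((ψ -> ψ) | ~φ) -> (((φ <-> ψ) -> (φ | ψ)) -> ~(φ | ψ))) = 5 -> 4 = 4
~((((ψ -> ψ) -> ψ) <-> ((φ | φ) | ψ)) -> (((ψ -> ψ) | ~φ) -> (((φ <-> ψ) -> (φ | ψ)) -> ~(φ | ψ)))) = ~4 = 1
~~((((ψ -> ψ) -> ψ) <-> ((φ | φ) | ψ)) -> (((ψ -> ψ) | ~φ) -> (((φ <-> ψ) -> (φ | ψ)) -> ~(φ | ψ)))) = ~1 = 4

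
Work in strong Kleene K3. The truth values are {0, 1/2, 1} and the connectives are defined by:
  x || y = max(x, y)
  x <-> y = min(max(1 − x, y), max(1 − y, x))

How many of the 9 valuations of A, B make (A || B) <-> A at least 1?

4

A = 0, B = 0 ↦ 1  ≥
A = 0, B = 1/2 ↦ 1/2  <
A = 0, B = 1 ↦ 0  <
A = 1/2, B = 0 ↦ 1/2  <
A = 1/2, B = 1/2 ↦ 1/2  <
A = 1/2, B = 1 ↦ 1/2  <
A = 1, B = 0 ↦ 1  ≥
A = 1, B = 1/2 ↦ 1  ≥
A = 1, B = 1 ↦ 1  ≥
So 4 of the 9 assignments meet the threshold.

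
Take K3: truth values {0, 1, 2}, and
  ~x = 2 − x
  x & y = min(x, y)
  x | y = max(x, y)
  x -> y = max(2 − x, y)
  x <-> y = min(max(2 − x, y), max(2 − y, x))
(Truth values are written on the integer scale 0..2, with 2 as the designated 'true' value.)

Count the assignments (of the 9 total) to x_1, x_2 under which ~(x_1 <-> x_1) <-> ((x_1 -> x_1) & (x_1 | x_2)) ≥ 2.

x_1 = 0, x_2 = 0 ↦ 2  ≥
x_1 = 0, x_2 = 1 ↦ 1  <
x_1 = 0, x_2 = 2 ↦ 0  <
x_1 = 1, x_2 = 0 ↦ 1  <
x_1 = 1, x_2 = 1 ↦ 1  <
x_1 = 1, x_2 = 2 ↦ 1  <
x_1 = 2, x_2 = 0 ↦ 0  <
x_1 = 2, x_2 = 1 ↦ 0  <
x_1 = 2, x_2 = 2 ↦ 0  <
So 1 of the 9 assignments meets the threshold.

1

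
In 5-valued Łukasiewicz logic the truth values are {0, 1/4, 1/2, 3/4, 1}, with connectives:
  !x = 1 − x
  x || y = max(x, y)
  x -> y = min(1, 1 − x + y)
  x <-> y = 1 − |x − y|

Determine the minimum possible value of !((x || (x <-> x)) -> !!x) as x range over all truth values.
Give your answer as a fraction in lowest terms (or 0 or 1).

0

Take x = 1:
x <-> x = 1 <-> 1 = 1
x || (x <-> x) = 1 || 1 = 1
!x = !1 = 0
!!x = !0 = 1
(x || (x <-> x)) -> !!x = 1 -> 1 = 1
!((x || (x <-> x)) -> !!x) = !1 = 0
No assignment yields a value below 0, so this is the minimum.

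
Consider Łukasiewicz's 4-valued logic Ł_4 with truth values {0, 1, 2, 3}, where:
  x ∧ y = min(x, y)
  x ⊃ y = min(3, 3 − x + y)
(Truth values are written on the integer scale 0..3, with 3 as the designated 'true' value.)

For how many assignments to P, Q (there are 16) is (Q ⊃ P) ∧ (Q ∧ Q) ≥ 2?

P = 0, Q = 0 ↦ 0  <
P = 0, Q = 1 ↦ 1  <
P = 0, Q = 2 ↦ 1  <
P = 0, Q = 3 ↦ 0  <
P = 1, Q = 0 ↦ 0  <
P = 1, Q = 1 ↦ 1  <
P = 1, Q = 2 ↦ 2  ≥
P = 1, Q = 3 ↦ 1  <
P = 2, Q = 0 ↦ 0  <
P = 2, Q = 1 ↦ 1  <
P = 2, Q = 2 ↦ 2  ≥
P = 2, Q = 3 ↦ 2  ≥
P = 3, Q = 0 ↦ 0  <
P = 3, Q = 1 ↦ 1  <
P = 3, Q = 2 ↦ 2  ≥
P = 3, Q = 3 ↦ 3  ≥
So 5 of the 16 assignments meet the threshold.

5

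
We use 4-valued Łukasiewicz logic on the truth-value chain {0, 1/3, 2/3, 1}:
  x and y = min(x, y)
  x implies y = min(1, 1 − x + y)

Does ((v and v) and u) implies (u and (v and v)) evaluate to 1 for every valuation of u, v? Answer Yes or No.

Yes

u = 0, v = 0 ↦ 1
u = 0, v = 1/3 ↦ 1
u = 0, v = 2/3 ↦ 1
u = 0, v = 1 ↦ 1
u = 1/3, v = 0 ↦ 1
u = 1/3, v = 1/3 ↦ 1
u = 1/3, v = 2/3 ↦ 1
u = 1/3, v = 1 ↦ 1
u = 2/3, v = 0 ↦ 1
u = 2/3, v = 1/3 ↦ 1
u = 2/3, v = 2/3 ↦ 1
u = 2/3, v = 1 ↦ 1
u = 1, v = 0 ↦ 1
u = 1, v = 1/3 ↦ 1
u = 1, v = 2/3 ↦ 1
u = 1, v = 1 ↦ 1
Every assignment gives a value ≥ 1.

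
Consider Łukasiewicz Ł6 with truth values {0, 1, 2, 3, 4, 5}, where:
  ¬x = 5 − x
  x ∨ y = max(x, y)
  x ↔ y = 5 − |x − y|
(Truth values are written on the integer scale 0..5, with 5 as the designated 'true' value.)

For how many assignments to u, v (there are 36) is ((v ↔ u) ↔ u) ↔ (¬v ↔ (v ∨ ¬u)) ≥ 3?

25

value 5: 4 assignments (counts)
value 4: 11 assignments (counts)
value 3: 10 assignments (counts)
value 2: 3 assignments
value 1: 1 assignment
value 0: 7 assignments
So 25 of the 36 assignments meet the threshold.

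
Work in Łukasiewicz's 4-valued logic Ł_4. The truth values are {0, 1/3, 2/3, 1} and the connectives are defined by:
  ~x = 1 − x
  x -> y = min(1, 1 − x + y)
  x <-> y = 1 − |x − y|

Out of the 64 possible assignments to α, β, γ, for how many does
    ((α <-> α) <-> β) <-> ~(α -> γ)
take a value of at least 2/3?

37

value 1: 16 assignments (counts)
value 2/3: 21 assignments (counts)
value 1/3: 16 assignments
value 0: 11 assignments
So 37 of the 64 assignments meet the threshold.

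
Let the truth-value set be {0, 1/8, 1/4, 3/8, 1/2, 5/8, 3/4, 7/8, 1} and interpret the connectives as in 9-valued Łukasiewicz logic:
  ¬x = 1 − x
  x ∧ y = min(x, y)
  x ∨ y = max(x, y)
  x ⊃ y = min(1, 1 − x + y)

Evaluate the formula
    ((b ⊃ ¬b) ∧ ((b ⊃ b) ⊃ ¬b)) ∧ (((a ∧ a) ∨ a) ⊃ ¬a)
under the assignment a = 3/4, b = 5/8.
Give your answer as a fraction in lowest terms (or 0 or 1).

3/8

¬b = ¬5/8 = 3/8
b ⊃ ¬b = 5/8 ⊃ 3/8 = 3/4
b ⊃ b = 5/8 ⊃ 5/8 = 1
¬b = ¬5/8 = 3/8
(b ⊃ b) ⊃ ¬b = 1 ⊃ 3/8 = 3/8
(b ⊃ ¬b) ∧ ((b ⊃ b) ⊃ ¬b) = 3/4 ∧ 3/8 = 3/8
a ∧ a = 3/4 ∧ 3/4 = 3/4
(a ∧ a) ∨ a = 3/4 ∨ 3/4 = 3/4
¬a = ¬3/4 = 1/4
((a ∧ a) ∨ a) ⊃ ¬a = 3/4 ⊃ 1/4 = 1/2
((b ⊃ ¬b) ∧ ((b ⊃ b) ⊃ ¬b)) ∧ (((a ∧ a) ∨ a) ⊃ ¬a) = 3/8 ∧ 1/2 = 3/8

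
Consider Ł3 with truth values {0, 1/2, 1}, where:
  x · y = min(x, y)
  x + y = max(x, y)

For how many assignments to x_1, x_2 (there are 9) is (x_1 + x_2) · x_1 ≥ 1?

3

x_1 = 0, x_2 = 0 ↦ 0  <
x_1 = 0, x_2 = 1/2 ↦ 0  <
x_1 = 0, x_2 = 1 ↦ 0  <
x_1 = 1/2, x_2 = 0 ↦ 1/2  <
x_1 = 1/2, x_2 = 1/2 ↦ 1/2  <
x_1 = 1/2, x_2 = 1 ↦ 1/2  <
x_1 = 1, x_2 = 0 ↦ 1  ≥
x_1 = 1, x_2 = 1/2 ↦ 1  ≥
x_1 = 1, x_2 = 1 ↦ 1  ≥
So 3 of the 9 assignments meet the threshold.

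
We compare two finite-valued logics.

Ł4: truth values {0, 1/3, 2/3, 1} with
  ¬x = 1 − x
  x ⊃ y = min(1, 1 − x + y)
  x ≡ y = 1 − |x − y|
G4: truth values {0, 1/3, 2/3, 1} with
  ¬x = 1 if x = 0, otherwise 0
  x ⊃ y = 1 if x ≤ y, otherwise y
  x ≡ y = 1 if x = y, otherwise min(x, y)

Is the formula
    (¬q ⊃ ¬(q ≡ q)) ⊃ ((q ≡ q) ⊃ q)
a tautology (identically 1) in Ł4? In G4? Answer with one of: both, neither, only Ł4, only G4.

In Ł4: every assignment gives 1 — tautology.
In G4: at q = 1/3 the value is 1/3 — not a tautology.

only Ł4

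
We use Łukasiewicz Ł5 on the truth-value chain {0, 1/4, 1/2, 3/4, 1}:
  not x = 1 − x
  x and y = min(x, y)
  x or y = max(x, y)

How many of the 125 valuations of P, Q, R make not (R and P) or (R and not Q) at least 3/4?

92

value 1: 49 assignments (counts)
value 3/4: 43 assignments (counts)
value 1/2: 25 assignments
value 1/4: 7 assignments
value 0: 1 assignment
So 92 of the 125 assignments meet the threshold.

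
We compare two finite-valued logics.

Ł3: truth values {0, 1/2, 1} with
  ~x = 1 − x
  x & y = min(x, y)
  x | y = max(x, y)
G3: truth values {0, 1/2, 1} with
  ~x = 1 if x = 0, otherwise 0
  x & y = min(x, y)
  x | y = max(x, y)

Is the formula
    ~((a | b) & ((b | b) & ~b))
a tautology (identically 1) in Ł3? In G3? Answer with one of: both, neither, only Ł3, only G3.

only G3

In Ł3: at a = 0, b = 1/2 the value is 1/2 — not a tautology.
In G3: every assignment gives 1 — tautology.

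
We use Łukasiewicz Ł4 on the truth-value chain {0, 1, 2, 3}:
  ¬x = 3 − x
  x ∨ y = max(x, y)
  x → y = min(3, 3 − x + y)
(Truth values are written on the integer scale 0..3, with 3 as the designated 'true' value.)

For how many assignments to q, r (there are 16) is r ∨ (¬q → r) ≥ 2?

q = 0, r = 0 ↦ 0  <
q = 0, r = 1 ↦ 1  <
q = 0, r = 2 ↦ 2  ≥
q = 0, r = 3 ↦ 3  ≥
q = 1, r = 0 ↦ 1  <
q = 1, r = 1 ↦ 2  ≥
q = 1, r = 2 ↦ 3  ≥
q = 1, r = 3 ↦ 3  ≥
q = 2, r = 0 ↦ 2  ≥
q = 2, r = 1 ↦ 3  ≥
q = 2, r = 2 ↦ 3  ≥
q = 2, r = 3 ↦ 3  ≥
q = 3, r = 0 ↦ 3  ≥
q = 3, r = 1 ↦ 3  ≥
q = 3, r = 2 ↦ 3  ≥
q = 3, r = 3 ↦ 3  ≥
So 13 of the 16 assignments meet the threshold.

13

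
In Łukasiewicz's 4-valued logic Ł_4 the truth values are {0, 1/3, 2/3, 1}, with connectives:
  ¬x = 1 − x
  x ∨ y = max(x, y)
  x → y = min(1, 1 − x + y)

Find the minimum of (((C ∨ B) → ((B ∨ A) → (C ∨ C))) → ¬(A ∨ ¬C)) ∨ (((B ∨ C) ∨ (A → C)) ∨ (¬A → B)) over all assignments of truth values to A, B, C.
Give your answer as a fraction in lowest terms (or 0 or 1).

Take A = 1/3, B = 0, C = 0:
C ∨ B = 0 ∨ 0 = 0
B ∨ A = 0 ∨ 1/3 = 1/3
C ∨ C = 0 ∨ 0 = 0
(B ∨ A) → (C ∨ C) = 1/3 → 0 = 2/3
(C ∨ B) → ((B ∨ A) → (C ∨ C)) = 0 → 2/3 = 1
¬C = ¬0 = 1
A ∨ ¬C = 1/3 ∨ 1 = 1
¬(A ∨ ¬C) = ¬1 = 0
((C ∨ B) → ((B ∨ A) → (C ∨ C))) → ¬(A ∨ ¬C) = 1 → 0 = 0
B ∨ C = 0 ∨ 0 = 0
A → C = 1/3 → 0 = 2/3
(B ∨ C) ∨ (A → C) = 0 ∨ 2/3 = 2/3
¬A = ¬1/3 = 2/3
¬A → B = 2/3 → 0 = 1/3
((B ∨ C) ∨ (A → C)) ∨ (¬A → B) = 2/3 ∨ 1/3 = 2/3
(((C ∨ B) → ((B ∨ A) → (C ∨ C))) → ¬(A ∨ ¬C)) ∨ (((B ∨ C) ∨ (A → C)) ∨ (¬A → B)) = 0 ∨ 2/3 = 2/3
No assignment yields a value below 2/3, so this is the minimum.

2/3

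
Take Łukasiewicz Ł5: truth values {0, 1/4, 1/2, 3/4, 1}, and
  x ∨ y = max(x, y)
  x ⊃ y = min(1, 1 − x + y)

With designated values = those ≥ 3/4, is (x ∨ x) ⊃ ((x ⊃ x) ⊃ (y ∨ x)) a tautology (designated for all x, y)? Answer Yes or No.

Yes

At x = 1/4, y = 0, for instance:
x ∨ x = 1/4 ∨ 1/4 = 1/4
x ⊃ x = 1/4 ⊃ 1/4 = 1
y ∨ x = 0 ∨ 1/4 = 1/4
(x ⊃ x) ⊃ (y ∨ x) = 1 ⊃ 1/4 = 1/4
(x ∨ x) ⊃ ((x ⊃ x) ⊃ (y ∨ x)) = 1/4 ⊃ 1/4 = 1
and checking the remaining 24 assignments likewise gives ≥ 3/4 in every case.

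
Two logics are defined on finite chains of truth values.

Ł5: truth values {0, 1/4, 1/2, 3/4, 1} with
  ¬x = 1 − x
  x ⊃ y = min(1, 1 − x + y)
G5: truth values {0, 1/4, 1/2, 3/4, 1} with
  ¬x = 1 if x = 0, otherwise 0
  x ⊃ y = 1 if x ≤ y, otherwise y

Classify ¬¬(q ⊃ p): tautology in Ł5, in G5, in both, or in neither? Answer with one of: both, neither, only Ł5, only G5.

In Ł5: at p = 0, q = 1/4 the value is 3/4 — not a tautology.
In G5: at p = 0, q = 1/4 the value is 0 — not a tautology.

neither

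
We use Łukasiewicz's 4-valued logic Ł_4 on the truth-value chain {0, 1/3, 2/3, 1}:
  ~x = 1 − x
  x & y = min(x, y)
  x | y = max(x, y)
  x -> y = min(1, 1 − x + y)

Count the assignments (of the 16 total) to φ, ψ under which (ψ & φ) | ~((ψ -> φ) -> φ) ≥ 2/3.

8

φ = 0, ψ = 0 ↦ 1  ≥
φ = 0, ψ = 1/3 ↦ 2/3  ≥
φ = 0, ψ = 2/3 ↦ 1/3  <
φ = 0, ψ = 1 ↦ 0  <
φ = 1/3, ψ = 0 ↦ 2/3  ≥
φ = 1/3, ψ = 1/3 ↦ 2/3  ≥
φ = 1/3, ψ = 2/3 ↦ 1/3  <
φ = 1/3, ψ = 1 ↦ 1/3  <
φ = 2/3, ψ = 0 ↦ 1/3  <
φ = 2/3, ψ = 1/3 ↦ 1/3  <
φ = 2/3, ψ = 2/3 ↦ 2/3  ≥
φ = 2/3, ψ = 1 ↦ 2/3  ≥
φ = 1, ψ = 0 ↦ 0  <
φ = 1, ψ = 1/3 ↦ 1/3  <
φ = 1, ψ = 2/3 ↦ 2/3  ≥
φ = 1, ψ = 1 ↦ 1  ≥
So 8 of the 16 assignments meet the threshold.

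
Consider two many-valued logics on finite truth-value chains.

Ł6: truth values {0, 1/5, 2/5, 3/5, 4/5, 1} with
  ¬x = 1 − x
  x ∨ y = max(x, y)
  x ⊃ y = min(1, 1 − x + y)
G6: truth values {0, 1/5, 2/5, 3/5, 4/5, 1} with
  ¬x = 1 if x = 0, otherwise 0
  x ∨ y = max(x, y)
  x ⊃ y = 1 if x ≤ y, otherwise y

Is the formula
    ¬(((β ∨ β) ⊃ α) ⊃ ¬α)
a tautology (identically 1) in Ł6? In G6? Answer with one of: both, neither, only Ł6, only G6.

neither

In Ł6: at α = 0, β = 0 the value is 0 — not a tautology.
In G6: at α = 0, β = 0 the value is 0 — not a tautology.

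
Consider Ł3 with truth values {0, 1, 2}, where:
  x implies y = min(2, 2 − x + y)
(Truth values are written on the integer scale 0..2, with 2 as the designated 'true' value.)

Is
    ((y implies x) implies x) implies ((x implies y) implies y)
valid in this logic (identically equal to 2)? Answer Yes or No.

Yes

x = 0, y = 0 ↦ 2
x = 0, y = 1 ↦ 2
x = 0, y = 2 ↦ 2
x = 1, y = 0 ↦ 2
x = 1, y = 1 ↦ 2
x = 1, y = 2 ↦ 2
x = 2, y = 0 ↦ 2
x = 2, y = 1 ↦ 2
x = 2, y = 2 ↦ 2
Every assignment gives a value ≥ 2.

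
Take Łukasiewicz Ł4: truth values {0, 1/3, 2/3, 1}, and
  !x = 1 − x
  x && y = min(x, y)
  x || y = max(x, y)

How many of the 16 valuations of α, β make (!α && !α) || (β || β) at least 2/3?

α = 0, β = 0 ↦ 1  ≥
α = 0, β = 1/3 ↦ 1  ≥
α = 0, β = 2/3 ↦ 1  ≥
α = 0, β = 1 ↦ 1  ≥
α = 1/3, β = 0 ↦ 2/3  ≥
α = 1/3, β = 1/3 ↦ 2/3  ≥
α = 1/3, β = 2/3 ↦ 2/3  ≥
α = 1/3, β = 1 ↦ 1  ≥
α = 2/3, β = 0 ↦ 1/3  <
α = 2/3, β = 1/3 ↦ 1/3  <
α = 2/3, β = 2/3 ↦ 2/3  ≥
α = 2/3, β = 1 ↦ 1  ≥
α = 1, β = 0 ↦ 0  <
α = 1, β = 1/3 ↦ 1/3  <
α = 1, β = 2/3 ↦ 2/3  ≥
α = 1, β = 1 ↦ 1  ≥
So 12 of the 16 assignments meet the threshold.

12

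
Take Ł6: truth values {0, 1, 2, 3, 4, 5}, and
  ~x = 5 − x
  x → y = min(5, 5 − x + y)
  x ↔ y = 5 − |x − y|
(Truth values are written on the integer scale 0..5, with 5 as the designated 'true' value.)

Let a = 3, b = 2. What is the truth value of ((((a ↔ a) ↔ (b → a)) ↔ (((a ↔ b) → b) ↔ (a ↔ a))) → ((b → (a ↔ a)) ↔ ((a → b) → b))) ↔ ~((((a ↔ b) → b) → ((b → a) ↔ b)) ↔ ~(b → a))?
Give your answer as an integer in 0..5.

4

a ↔ a = 3 ↔ 3 = 5
b → a = 2 → 3 = 5
(a ↔ a) ↔ (b → a) = 5 ↔ 5 = 5
a ↔ b = 3 ↔ 2 = 4
(a ↔ b) → b = 4 → 2 = 3
a ↔ a = 3 ↔ 3 = 5
((a ↔ b) → b) ↔ (a ↔ a) = 3 ↔ 5 = 3
((a ↔ a) ↔ (b → a)) ↔ (((a ↔ b) → b) ↔ (a ↔ a)) = 5 ↔ 3 = 3
a ↔ a = 3 ↔ 3 = 5
b → (a ↔ a) = 2 → 5 = 5
a → b = 3 → 2 = 4
(a → b) → b = 4 → 2 = 3
(b → (a ↔ a)) ↔ ((a → b) → b) = 5 ↔ 3 = 3
(((a ↔ a) ↔ (b → a)) ↔ (((a ↔ b) → b) ↔ (a ↔ a))) → ((b → (a ↔ a)) ↔ ((a → b) → b)) = 3 → 3 = 5
a ↔ b = 3 ↔ 2 = 4
(a ↔ b) → b = 4 → 2 = 3
b → a = 2 → 3 = 5
(b → a) ↔ b = 5 ↔ 2 = 2
((a ↔ b) → b) → ((b → a) ↔ b) = 3 → 2 = 4
b → a = 2 → 3 = 5
~(b → a) = ~5 = 0
(((a ↔ b) → b) → ((b → a) ↔ b)) ↔ ~(b → a) = 4 ↔ 0 = 1
~((((a ↔ b) → b) → ((b → a) ↔ b)) ↔ ~(b → a)) = ~1 = 4
((((a ↔ a) ↔ (b → a)) ↔ (((a ↔ b) → b) ↔ (a ↔ a))) → ((b → (a ↔ a)) ↔ ((a → b) → b))) ↔ ~((((a ↔ b) → b) → ((b → a) ↔ b)) ↔ ~(b → a)) = 5 ↔ 4 = 4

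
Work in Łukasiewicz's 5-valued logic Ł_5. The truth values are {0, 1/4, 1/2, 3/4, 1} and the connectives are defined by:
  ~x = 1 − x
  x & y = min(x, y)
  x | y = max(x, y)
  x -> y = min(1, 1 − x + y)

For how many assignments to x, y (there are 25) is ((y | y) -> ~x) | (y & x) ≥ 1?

value 1: 16 assignments (counts)
value 3/4: 7 assignments
value 1/2: 2 assignments
So 16 of the 25 assignments meet the threshold.

16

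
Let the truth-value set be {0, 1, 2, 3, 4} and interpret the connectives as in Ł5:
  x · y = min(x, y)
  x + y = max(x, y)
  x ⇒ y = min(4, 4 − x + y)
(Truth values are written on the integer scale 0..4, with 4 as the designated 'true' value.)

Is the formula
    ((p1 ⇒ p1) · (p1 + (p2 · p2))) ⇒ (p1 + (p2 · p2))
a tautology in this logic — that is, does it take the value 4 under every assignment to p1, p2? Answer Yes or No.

Yes

At p1 = 0, p2 = 3, for instance:
p1 ⇒ p1 = 0 ⇒ 0 = 4
p2 · p2 = 3 · 3 = 3
p1 + (p2 · p2) = 0 + 3 = 3
(p1 ⇒ p1) · (p1 + (p2 · p2)) = 4 · 3 = 3
((p1 ⇒ p1) · (p1 + (p2 · p2))) ⇒ (p1 + (p2 · p2)) = 3 ⇒ 3 = 4
and checking the remaining 24 assignments likewise gives ≥ 4 in every case.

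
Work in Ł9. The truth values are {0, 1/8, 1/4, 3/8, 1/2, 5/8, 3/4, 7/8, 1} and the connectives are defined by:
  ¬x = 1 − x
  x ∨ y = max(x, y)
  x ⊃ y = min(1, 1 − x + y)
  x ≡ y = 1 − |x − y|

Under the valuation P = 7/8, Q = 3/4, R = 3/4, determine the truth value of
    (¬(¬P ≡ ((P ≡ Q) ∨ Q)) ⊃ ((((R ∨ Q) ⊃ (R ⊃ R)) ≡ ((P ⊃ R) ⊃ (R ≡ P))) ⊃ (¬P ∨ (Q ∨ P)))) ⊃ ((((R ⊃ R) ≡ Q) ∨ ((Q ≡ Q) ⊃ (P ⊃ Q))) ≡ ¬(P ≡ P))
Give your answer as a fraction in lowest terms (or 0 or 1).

1/8

¬P = ¬7/8 = 1/8
P ≡ Q = 7/8 ≡ 3/4 = 7/8
(P ≡ Q) ∨ Q = 7/8 ∨ 3/4 = 7/8
¬P ≡ ((P ≡ Q) ∨ Q) = 1/8 ≡ 7/8 = 1/4
¬(¬P ≡ ((P ≡ Q) ∨ Q)) = ¬1/4 = 3/4
R ∨ Q = 3/4 ∨ 3/4 = 3/4
R ⊃ R = 3/4 ⊃ 3/4 = 1
(R ∨ Q) ⊃ (R ⊃ R) = 3/4 ⊃ 1 = 1
P ⊃ R = 7/8 ⊃ 3/4 = 7/8
R ≡ P = 3/4 ≡ 7/8 = 7/8
(P ⊃ R) ⊃ (R ≡ P) = 7/8 ⊃ 7/8 = 1
((R ∨ Q) ⊃ (R ⊃ R)) ≡ ((P ⊃ R) ⊃ (R ≡ P)) = 1 ≡ 1 = 1
¬P = ¬7/8 = 1/8
Q ∨ P = 3/4 ∨ 7/8 = 7/8
¬P ∨ (Q ∨ P) = 1/8 ∨ 7/8 = 7/8
(((R ∨ Q) ⊃ (R ⊃ R)) ≡ ((P ⊃ R) ⊃ (R ≡ P))) ⊃ (¬P ∨ (Q ∨ P)) = 1 ⊃ 7/8 = 7/8
¬(¬P ≡ ((P ≡ Q) ∨ Q)) ⊃ ((((R ∨ Q) ⊃ (R ⊃ R)) ≡ ((P ⊃ R) ⊃ (R ≡ P))) ⊃ (¬P ∨ (Q ∨ P))) = 3/4 ⊃ 7/8 = 1
R ⊃ R = 3/4 ⊃ 3/4 = 1
(R ⊃ R) ≡ Q = 1 ≡ 3/4 = 3/4
Q ≡ Q = 3/4 ≡ 3/4 = 1
P ⊃ Q = 7/8 ⊃ 3/4 = 7/8
(Q ≡ Q) ⊃ (P ⊃ Q) = 1 ⊃ 7/8 = 7/8
((R ⊃ R) ≡ Q) ∨ ((Q ≡ Q) ⊃ (P ⊃ Q)) = 3/4 ∨ 7/8 = 7/8
P ≡ P = 7/8 ≡ 7/8 = 1
¬(P ≡ P) = ¬1 = 0
(((R ⊃ R) ≡ Q) ∨ ((Q ≡ Q) ⊃ (P ⊃ Q))) ≡ ¬(P ≡ P) = 7/8 ≡ 0 = 1/8
(¬(¬P ≡ ((P ≡ Q) ∨ Q)) ⊃ ((((R ∨ Q) ⊃ (R ⊃ R)) ≡ ((P ⊃ R) ⊃ (R ≡ P))) ⊃ (¬P ∨ (Q ∨ P)))) ⊃ ((((R ⊃ R) ≡ Q) ∨ ((Q ≡ Q) ⊃ (P ⊃ Q))) ≡ ¬(P ≡ P)) = 1 ⊃ 1/8 = 1/8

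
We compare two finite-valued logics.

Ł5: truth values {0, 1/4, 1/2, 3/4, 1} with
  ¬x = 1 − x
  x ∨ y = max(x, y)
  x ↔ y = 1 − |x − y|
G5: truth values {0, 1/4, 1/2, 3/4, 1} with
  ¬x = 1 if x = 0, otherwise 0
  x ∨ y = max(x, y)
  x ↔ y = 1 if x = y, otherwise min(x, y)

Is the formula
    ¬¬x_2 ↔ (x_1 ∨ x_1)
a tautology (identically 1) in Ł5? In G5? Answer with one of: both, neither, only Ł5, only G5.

In Ł5: at x_1 = 0, x_2 = 1/4 the value is 3/4 — not a tautology.
In G5: at x_1 = 0, x_2 = 1/4 the value is 0 — not a tautology.

neither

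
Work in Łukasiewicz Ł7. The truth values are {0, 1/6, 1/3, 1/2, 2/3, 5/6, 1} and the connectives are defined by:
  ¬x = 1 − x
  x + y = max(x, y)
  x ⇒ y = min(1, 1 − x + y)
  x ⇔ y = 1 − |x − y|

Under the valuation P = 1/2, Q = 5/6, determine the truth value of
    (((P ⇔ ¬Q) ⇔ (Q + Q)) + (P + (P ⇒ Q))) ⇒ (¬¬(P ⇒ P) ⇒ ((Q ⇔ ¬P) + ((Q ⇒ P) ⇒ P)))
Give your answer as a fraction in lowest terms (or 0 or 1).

5/6

¬Q = ¬5/6 = 1/6
P ⇔ ¬Q = 1/2 ⇔ 1/6 = 2/3
Q + Q = 5/6 + 5/6 = 5/6
(P ⇔ ¬Q) ⇔ (Q + Q) = 2/3 ⇔ 5/6 = 5/6
P ⇒ Q = 1/2 ⇒ 5/6 = 1
P + (P ⇒ Q) = 1/2 + 1 = 1
((P ⇔ ¬Q) ⇔ (Q + Q)) + (P + (P ⇒ Q)) = 5/6 + 1 = 1
P ⇒ P = 1/2 ⇒ 1/2 = 1
¬(P ⇒ P) = ¬1 = 0
¬¬(P ⇒ P) = ¬0 = 1
¬P = ¬1/2 = 1/2
Q ⇔ ¬P = 5/6 ⇔ 1/2 = 2/3
Q ⇒ P = 5/6 ⇒ 1/2 = 2/3
(Q ⇒ P) ⇒ P = 2/3 ⇒ 1/2 = 5/6
(Q ⇔ ¬P) + ((Q ⇒ P) ⇒ P) = 2/3 + 5/6 = 5/6
¬¬(P ⇒ P) ⇒ ((Q ⇔ ¬P) + ((Q ⇒ P) ⇒ P)) = 1 ⇒ 5/6 = 5/6
(((P ⇔ ¬Q) ⇔ (Q + Q)) + (P + (P ⇒ Q))) ⇒ (¬¬(P ⇒ P) ⇒ ((Q ⇔ ¬P) + ((Q ⇒ P) ⇒ P))) = 1 ⇒ 5/6 = 5/6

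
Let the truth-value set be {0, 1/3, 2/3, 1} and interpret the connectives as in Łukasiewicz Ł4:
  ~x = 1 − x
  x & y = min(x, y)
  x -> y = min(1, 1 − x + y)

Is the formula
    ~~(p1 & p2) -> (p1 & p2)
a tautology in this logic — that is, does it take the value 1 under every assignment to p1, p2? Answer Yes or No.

Yes

p1 = 0, p2 = 0 ↦ 1
p1 = 0, p2 = 1/3 ↦ 1
p1 = 0, p2 = 2/3 ↦ 1
p1 = 0, p2 = 1 ↦ 1
p1 = 1/3, p2 = 0 ↦ 1
p1 = 1/3, p2 = 1/3 ↦ 1
p1 = 1/3, p2 = 2/3 ↦ 1
p1 = 1/3, p2 = 1 ↦ 1
p1 = 2/3, p2 = 0 ↦ 1
p1 = 2/3, p2 = 1/3 ↦ 1
p1 = 2/3, p2 = 2/3 ↦ 1
p1 = 2/3, p2 = 1 ↦ 1
p1 = 1, p2 = 0 ↦ 1
p1 = 1, p2 = 1/3 ↦ 1
p1 = 1, p2 = 2/3 ↦ 1
p1 = 1, p2 = 1 ↦ 1
Every assignment gives a value ≥ 1.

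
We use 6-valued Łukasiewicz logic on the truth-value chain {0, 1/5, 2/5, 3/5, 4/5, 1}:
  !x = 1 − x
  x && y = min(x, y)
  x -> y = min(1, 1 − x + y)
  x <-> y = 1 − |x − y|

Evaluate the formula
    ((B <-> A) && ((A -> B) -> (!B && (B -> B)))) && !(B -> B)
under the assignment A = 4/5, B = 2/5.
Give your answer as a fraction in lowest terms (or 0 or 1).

0

B <-> A = 2/5 <-> 4/5 = 3/5
A -> B = 4/5 -> 2/5 = 3/5
!B = !2/5 = 3/5
B -> B = 2/5 -> 2/5 = 1
!B && (B -> B) = 3/5 && 1 = 3/5
(A -> B) -> (!B && (B -> B)) = 3/5 -> 3/5 = 1
(B <-> A) && ((A -> B) -> (!B && (B -> B))) = 3/5 && 1 = 3/5
B -> B = 2/5 -> 2/5 = 1
!(B -> B) = !1 = 0
((B <-> A) && ((A -> B) -> (!B && (B -> B)))) && !(B -> B) = 3/5 && 0 = 0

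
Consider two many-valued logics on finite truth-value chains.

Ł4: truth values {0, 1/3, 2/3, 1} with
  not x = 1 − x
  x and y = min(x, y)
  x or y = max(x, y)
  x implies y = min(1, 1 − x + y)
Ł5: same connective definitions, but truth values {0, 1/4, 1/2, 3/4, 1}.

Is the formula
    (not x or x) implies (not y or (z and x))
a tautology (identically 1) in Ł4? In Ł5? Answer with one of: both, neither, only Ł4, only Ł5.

In Ł4: at x = 0, y = 1/3, z = 0 the value is 2/3 — not a tautology.
In Ł5: at x = 0, y = 1/4, z = 0 the value is 3/4 — not a tautology.

neither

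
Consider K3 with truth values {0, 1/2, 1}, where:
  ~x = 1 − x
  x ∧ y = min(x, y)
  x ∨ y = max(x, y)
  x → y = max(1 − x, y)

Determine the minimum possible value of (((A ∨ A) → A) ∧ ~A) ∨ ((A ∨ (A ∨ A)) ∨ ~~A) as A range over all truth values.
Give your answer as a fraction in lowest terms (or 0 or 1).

1/2

Take A = 1/2:
A ∨ A = 1/2 ∨ 1/2 = 1/2
(A ∨ A) → A = 1/2 → 1/2 = 1/2
~A = ~1/2 = 1/2
((A ∨ A) → A) ∧ ~A = 1/2 ∧ 1/2 = 1/2
A ∨ A = 1/2 ∨ 1/2 = 1/2
A ∨ (A ∨ A) = 1/2 ∨ 1/2 = 1/2
~A = ~1/2 = 1/2
~~A = ~1/2 = 1/2
(A ∨ (A ∨ A)) ∨ ~~A = 1/2 ∨ 1/2 = 1/2
(((A ∨ A) → A) ∧ ~A) ∨ ((A ∨ (A ∨ A)) ∨ ~~A) = 1/2 ∨ 1/2 = 1/2
No assignment yields a value below 1/2, so this is the minimum.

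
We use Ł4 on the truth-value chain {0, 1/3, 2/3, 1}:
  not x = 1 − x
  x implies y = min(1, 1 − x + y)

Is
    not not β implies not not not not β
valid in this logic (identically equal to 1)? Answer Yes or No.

β = 0 ↦ 1
β = 1/3 ↦ 1
β = 2/3 ↦ 1
β = 1 ↦ 1
Every assignment gives a value ≥ 1.

Yes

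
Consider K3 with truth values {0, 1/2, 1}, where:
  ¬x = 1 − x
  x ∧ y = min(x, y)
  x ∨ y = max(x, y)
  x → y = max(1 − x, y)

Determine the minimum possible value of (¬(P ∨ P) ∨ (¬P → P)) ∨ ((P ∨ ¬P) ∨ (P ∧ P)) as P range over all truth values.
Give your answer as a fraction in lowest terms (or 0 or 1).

Take P = 1/2:
P ∨ P = 1/2 ∨ 1/2 = 1/2
¬(P ∨ P) = ¬1/2 = 1/2
¬P = ¬1/2 = 1/2
¬P → P = 1/2 → 1/2 = 1/2
¬(P ∨ P) ∨ (¬P → P) = 1/2 ∨ 1/2 = 1/2
¬P = ¬1/2 = 1/2
P ∨ ¬P = 1/2 ∨ 1/2 = 1/2
P ∧ P = 1/2 ∧ 1/2 = 1/2
(P ∨ ¬P) ∨ (P ∧ P) = 1/2 ∨ 1/2 = 1/2
(¬(P ∨ P) ∨ (¬P → P)) ∨ ((P ∨ ¬P) ∨ (P ∧ P)) = 1/2 ∨ 1/2 = 1/2
No assignment yields a value below 1/2, so this is the minimum.

1/2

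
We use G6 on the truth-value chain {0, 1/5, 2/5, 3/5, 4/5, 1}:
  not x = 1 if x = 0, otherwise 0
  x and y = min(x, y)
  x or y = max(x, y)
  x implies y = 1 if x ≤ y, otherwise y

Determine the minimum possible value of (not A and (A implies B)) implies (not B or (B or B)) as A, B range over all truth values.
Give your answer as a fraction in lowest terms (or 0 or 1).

Take A = 0, B = 1/5:
not A = not 0 = 1
A implies B = 0 implies 1/5 = 1
not A and (A implies B) = 1 and 1 = 1
not B = not 1/5 = 0
B or B = 1/5 or 1/5 = 1/5
not B or (B or B) = 0 or 1/5 = 1/5
(not A and (A implies B)) implies (not B or (B or B)) = 1 implies 1/5 = 1/5
No assignment yields a value below 1/5, so this is the minimum.

1/5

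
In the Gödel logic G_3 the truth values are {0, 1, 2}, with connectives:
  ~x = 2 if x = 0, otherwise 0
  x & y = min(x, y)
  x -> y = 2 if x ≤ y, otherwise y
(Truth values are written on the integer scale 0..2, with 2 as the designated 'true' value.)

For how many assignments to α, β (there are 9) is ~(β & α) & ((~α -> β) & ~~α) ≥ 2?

2

α = 0, β = 0 ↦ 0  <
α = 0, β = 1 ↦ 0  <
α = 0, β = 2 ↦ 0  <
α = 1, β = 0 ↦ 2  ≥
α = 1, β = 1 ↦ 0  <
α = 1, β = 2 ↦ 0  <
α = 2, β = 0 ↦ 2  ≥
α = 2, β = 1 ↦ 0  <
α = 2, β = 2 ↦ 0  <
So 2 of the 9 assignments meet the threshold.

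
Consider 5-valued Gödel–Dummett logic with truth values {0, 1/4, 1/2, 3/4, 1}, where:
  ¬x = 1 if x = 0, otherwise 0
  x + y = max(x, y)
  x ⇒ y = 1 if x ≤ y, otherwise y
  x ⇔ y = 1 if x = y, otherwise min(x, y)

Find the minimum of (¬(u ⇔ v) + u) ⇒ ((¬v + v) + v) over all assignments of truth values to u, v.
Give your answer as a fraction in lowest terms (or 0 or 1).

Take u = 0, v = 1/4:
u ⇔ v = 0 ⇔ 1/4 = 0
¬(u ⇔ v) = ¬0 = 1
¬(u ⇔ v) + u = 1 + 0 = 1
¬v = ¬1/4 = 0
¬v + v = 0 + 1/4 = 1/4
(¬v + v) + v = 1/4 + 1/4 = 1/4
(¬(u ⇔ v) + u) ⇒ ((¬v + v) + v) = 1 ⇒ 1/4 = 1/4
No assignment yields a value below 1/4, so this is the minimum.

1/4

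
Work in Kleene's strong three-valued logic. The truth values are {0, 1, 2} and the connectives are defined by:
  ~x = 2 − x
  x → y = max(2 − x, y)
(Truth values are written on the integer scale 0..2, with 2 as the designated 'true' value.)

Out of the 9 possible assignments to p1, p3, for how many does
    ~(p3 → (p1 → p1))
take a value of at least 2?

p1 = 0, p3 = 0 ↦ 0  <
p1 = 0, p3 = 1 ↦ 0  <
p1 = 0, p3 = 2 ↦ 0  <
p1 = 1, p3 = 0 ↦ 0  <
p1 = 1, p3 = 1 ↦ 1  <
p1 = 1, p3 = 2 ↦ 1  <
p1 = 2, p3 = 0 ↦ 0  <
p1 = 2, p3 = 1 ↦ 0  <
p1 = 2, p3 = 2 ↦ 0  <
So 0 of the 9 assignments meet the threshold.

0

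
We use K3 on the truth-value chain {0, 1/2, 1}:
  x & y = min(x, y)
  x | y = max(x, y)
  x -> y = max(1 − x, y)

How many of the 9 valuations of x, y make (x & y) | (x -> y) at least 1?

5

x = 0, y = 0 ↦ 1  ≥
x = 0, y = 1/2 ↦ 1  ≥
x = 0, y = 1 ↦ 1  ≥
x = 1/2, y = 0 ↦ 1/2  <
x = 1/2, y = 1/2 ↦ 1/2  <
x = 1/2, y = 1 ↦ 1  ≥
x = 1, y = 0 ↦ 0  <
x = 1, y = 1/2 ↦ 1/2  <
x = 1, y = 1 ↦ 1  ≥
So 5 of the 9 assignments meet the threshold.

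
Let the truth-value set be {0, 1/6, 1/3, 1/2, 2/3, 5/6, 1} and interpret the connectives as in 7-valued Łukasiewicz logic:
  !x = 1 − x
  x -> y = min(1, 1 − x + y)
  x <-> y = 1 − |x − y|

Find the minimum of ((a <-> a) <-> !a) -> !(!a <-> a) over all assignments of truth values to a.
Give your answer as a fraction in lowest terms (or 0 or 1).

Take a = 1/2:
a <-> a = 1/2 <-> 1/2 = 1
!a = !1/2 = 1/2
(a <-> a) <-> !a = 1 <-> 1/2 = 1/2
!a = !1/2 = 1/2
!a <-> a = 1/2 <-> 1/2 = 1
!(!a <-> a) = !1 = 0
((a <-> a) <-> !a) -> !(!a <-> a) = 1/2 -> 0 = 1/2
No assignment yields a value below 1/2, so this is the minimum.

1/2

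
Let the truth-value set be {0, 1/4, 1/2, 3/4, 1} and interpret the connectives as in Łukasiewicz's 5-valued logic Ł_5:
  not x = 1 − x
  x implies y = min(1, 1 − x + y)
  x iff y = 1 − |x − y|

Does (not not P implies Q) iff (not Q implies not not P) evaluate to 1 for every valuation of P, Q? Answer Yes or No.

No

Counterexample: take P = 0, Q = 0.
not P = not 0 = 1
not not P = not 1 = 0
not not P implies Q = 0 implies 0 = 1
not Q = not 0 = 1
not P = not 0 = 1
not not P = not 1 = 0
not Q implies not not P = 1 implies 0 = 0
(not not P implies Q) iff (not Q implies not not P) = 1 iff 0 = 0
This gives 0 ≠ 1.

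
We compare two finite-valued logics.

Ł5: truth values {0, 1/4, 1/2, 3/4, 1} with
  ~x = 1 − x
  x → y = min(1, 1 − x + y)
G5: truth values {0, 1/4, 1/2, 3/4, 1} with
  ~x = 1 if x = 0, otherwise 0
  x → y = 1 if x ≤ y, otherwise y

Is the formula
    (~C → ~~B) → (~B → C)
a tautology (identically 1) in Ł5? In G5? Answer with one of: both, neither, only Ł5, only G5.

In Ł5: every assignment gives 1 — tautology.
In G5: at B = 0, C = 1/4 the value is 1/4 — not a tautology.

only Ł5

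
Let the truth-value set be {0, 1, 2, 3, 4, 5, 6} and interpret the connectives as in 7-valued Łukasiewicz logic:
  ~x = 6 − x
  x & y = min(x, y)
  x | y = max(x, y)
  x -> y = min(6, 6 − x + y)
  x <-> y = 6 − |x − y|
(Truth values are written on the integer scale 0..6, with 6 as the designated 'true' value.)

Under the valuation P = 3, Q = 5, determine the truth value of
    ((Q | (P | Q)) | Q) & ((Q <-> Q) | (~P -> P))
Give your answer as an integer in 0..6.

5

P | Q = 3 | 5 = 5
Q | (P | Q) = 5 | 5 = 5
(Q | (P | Q)) | Q = 5 | 5 = 5
Q <-> Q = 5 <-> 5 = 6
~P = ~3 = 3
~P -> P = 3 -> 3 = 6
(Q <-> Q) | (~P -> P) = 6 | 6 = 6
((Q | (P | Q)) | Q) & ((Q <-> Q) | (~P -> P)) = 5 & 6 = 5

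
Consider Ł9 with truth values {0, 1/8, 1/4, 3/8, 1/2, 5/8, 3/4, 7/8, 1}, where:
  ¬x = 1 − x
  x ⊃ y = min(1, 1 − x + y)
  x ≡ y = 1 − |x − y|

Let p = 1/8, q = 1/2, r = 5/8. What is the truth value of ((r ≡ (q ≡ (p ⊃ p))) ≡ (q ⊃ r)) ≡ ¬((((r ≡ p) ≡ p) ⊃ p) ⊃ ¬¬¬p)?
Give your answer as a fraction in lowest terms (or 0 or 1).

p ⊃ p = 1/8 ⊃ 1/8 = 1
q ≡ (p ⊃ p) = 1/2 ≡ 1 = 1/2
r ≡ (q ≡ (p ⊃ p)) = 5/8 ≡ 1/2 = 7/8
q ⊃ r = 1/2 ⊃ 5/8 = 1
(r ≡ (q ≡ (p ⊃ p))) ≡ (q ⊃ r) = 7/8 ≡ 1 = 7/8
r ≡ p = 5/8 ≡ 1/8 = 1/2
(r ≡ p) ≡ p = 1/2 ≡ 1/8 = 5/8
((r ≡ p) ≡ p) ⊃ p = 5/8 ⊃ 1/8 = 1/2
¬p = ¬1/8 = 7/8
¬¬p = ¬7/8 = 1/8
¬¬¬p = ¬1/8 = 7/8
(((r ≡ p) ≡ p) ⊃ p) ⊃ ¬¬¬p = 1/2 ⊃ 7/8 = 1
¬((((r ≡ p) ≡ p) ⊃ p) ⊃ ¬¬¬p) = ¬1 = 0
((r ≡ (q ≡ (p ⊃ p))) ≡ (q ⊃ r)) ≡ ¬((((r ≡ p) ≡ p) ⊃ p) ⊃ ¬¬¬p) = 7/8 ≡ 0 = 1/8

1/8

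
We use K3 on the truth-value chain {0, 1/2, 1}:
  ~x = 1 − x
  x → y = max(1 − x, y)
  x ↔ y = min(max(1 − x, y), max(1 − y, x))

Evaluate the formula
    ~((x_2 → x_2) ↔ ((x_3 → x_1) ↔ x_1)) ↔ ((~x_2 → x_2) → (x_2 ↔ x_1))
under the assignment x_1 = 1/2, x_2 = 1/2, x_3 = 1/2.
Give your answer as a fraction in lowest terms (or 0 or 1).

x_2 → x_2 = 1/2 → 1/2 = 1/2
x_3 → x_1 = 1/2 → 1/2 = 1/2
(x_3 → x_1) ↔ x_1 = 1/2 ↔ 1/2 = 1/2
(x_2 → x_2) ↔ ((x_3 → x_1) ↔ x_1) = 1/2 ↔ 1/2 = 1/2
~((x_2 → x_2) ↔ ((x_3 → x_1) ↔ x_1)) = ~1/2 = 1/2
~x_2 = ~1/2 = 1/2
~x_2 → x_2 = 1/2 → 1/2 = 1/2
x_2 ↔ x_1 = 1/2 ↔ 1/2 = 1/2
(~x_2 → x_2) → (x_2 ↔ x_1) = 1/2 → 1/2 = 1/2
~((x_2 → x_2) ↔ ((x_3 → x_1) ↔ x_1)) ↔ ((~x_2 → x_2) → (x_2 ↔ x_1)) = 1/2 ↔ 1/2 = 1/2

1/2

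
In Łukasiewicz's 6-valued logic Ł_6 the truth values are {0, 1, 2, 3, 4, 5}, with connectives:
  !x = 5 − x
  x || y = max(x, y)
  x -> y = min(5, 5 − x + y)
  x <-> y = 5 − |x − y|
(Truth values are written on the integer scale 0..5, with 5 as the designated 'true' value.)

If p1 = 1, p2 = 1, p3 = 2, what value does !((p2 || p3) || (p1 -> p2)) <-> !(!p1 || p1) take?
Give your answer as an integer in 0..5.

p2 || p3 = 1 || 2 = 2
p1 -> p2 = 1 -> 1 = 5
(p2 || p3) || (p1 -> p2) = 2 || 5 = 5
!((p2 || p3) || (p1 -> p2)) = !5 = 0
!p1 = !1 = 4
!p1 || p1 = 4 || 1 = 4
!(!p1 || p1) = !4 = 1
!((p2 || p3) || (p1 -> p2)) <-> !(!p1 || p1) = 0 <-> 1 = 4

4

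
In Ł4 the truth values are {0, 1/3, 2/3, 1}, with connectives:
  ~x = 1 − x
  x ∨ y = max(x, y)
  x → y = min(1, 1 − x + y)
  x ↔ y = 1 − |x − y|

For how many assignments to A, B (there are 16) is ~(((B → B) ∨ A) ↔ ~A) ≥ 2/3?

A = 0, B = 0 ↦ 0  <
A = 0, B = 1/3 ↦ 0  <
A = 0, B = 2/3 ↦ 0  <
A = 0, B = 1 ↦ 0  <
A = 1/3, B = 0 ↦ 1/3  <
A = 1/3, B = 1/3 ↦ 1/3  <
A = 1/3, B = 2/3 ↦ 1/3  <
A = 1/3, B = 1 ↦ 1/3  <
A = 2/3, B = 0 ↦ 2/3  ≥
A = 2/3, B = 1/3 ↦ 2/3  ≥
A = 2/3, B = 2/3 ↦ 2/3  ≥
A = 2/3, B = 1 ↦ 2/3  ≥
A = 1, B = 0 ↦ 1  ≥
A = 1, B = 1/3 ↦ 1  ≥
A = 1, B = 2/3 ↦ 1  ≥
A = 1, B = 1 ↦ 1  ≥
So 8 of the 16 assignments meet the threshold.

8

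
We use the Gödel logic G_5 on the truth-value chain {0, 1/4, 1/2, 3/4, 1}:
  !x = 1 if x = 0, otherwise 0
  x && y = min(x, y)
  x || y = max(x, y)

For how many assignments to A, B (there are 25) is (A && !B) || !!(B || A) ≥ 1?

24

value 1: 24 assignments (counts)
value 0: 1 assignment
So 24 of the 25 assignments meet the threshold.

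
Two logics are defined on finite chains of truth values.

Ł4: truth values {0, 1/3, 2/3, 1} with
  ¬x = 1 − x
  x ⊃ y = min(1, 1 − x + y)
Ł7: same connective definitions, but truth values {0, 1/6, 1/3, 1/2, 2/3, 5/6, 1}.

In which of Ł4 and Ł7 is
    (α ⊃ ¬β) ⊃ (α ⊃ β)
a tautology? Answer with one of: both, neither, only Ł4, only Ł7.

neither

In Ł4: at α = 1/3, β = 0 the value is 2/3 — not a tautology.
In Ł7: at α = 1/6, β = 0 the value is 5/6 — not a tautology.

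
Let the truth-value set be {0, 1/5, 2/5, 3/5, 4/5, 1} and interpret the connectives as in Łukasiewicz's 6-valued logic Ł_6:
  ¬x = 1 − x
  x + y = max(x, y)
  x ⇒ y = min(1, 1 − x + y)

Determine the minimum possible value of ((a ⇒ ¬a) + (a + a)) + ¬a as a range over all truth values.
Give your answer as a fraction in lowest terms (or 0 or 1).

Take a = 3/5:
¬a = ¬3/5 = 2/5
a ⇒ ¬a = 3/5 ⇒ 2/5 = 4/5
a + a = 3/5 + 3/5 = 3/5
(a ⇒ ¬a) + (a + a) = 4/5 + 3/5 = 4/5
¬a = ¬3/5 = 2/5
((a ⇒ ¬a) + (a + a)) + ¬a = 4/5 + 2/5 = 4/5
No assignment yields a value below 4/5, so this is the minimum.

4/5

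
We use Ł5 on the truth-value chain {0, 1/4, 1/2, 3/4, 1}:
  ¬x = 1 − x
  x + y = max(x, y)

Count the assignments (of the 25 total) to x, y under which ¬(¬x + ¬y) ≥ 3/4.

value 1: 1 assignment (counts)
value 3/4: 3 assignments (counts)
value 1/2: 5 assignments
value 1/4: 7 assignments
value 0: 9 assignments
So 4 of the 25 assignments meet the threshold.

4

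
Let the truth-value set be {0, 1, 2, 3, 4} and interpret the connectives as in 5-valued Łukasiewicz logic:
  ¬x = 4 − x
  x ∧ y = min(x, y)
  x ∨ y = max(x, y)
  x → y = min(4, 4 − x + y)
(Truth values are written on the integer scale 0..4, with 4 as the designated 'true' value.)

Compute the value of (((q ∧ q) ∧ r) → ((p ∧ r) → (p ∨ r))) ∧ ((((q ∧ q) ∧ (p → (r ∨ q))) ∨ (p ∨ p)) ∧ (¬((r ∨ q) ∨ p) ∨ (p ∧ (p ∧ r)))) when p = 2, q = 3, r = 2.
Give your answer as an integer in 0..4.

q ∧ q = 3 ∧ 3 = 3
(q ∧ q) ∧ r = 3 ∧ 2 = 2
p ∧ r = 2 ∧ 2 = 2
p ∨ r = 2 ∨ 2 = 2
(p ∧ r) → (p ∨ r) = 2 → 2 = 4
((q ∧ q) ∧ r) → ((p ∧ r) → (p ∨ r)) = 2 → 4 = 4
q ∧ q = 3 ∧ 3 = 3
r ∨ q = 2 ∨ 3 = 3
p → (r ∨ q) = 2 → 3 = 4
(q ∧ q) ∧ (p → (r ∨ q)) = 3 ∧ 4 = 3
p ∨ p = 2 ∨ 2 = 2
((q ∧ q) ∧ (p → (r ∨ q))) ∨ (p ∨ p) = 3 ∨ 2 = 3
r ∨ q = 2 ∨ 3 = 3
(r ∨ q) ∨ p = 3 ∨ 2 = 3
¬((r ∨ q) ∨ p) = ¬3 = 1
p ∧ r = 2 ∧ 2 = 2
p ∧ (p ∧ r) = 2 ∧ 2 = 2
¬((r ∨ q) ∨ p) ∨ (p ∧ (p ∧ r)) = 1 ∨ 2 = 2
(((q ∧ q) ∧ (p → (r ∨ q))) ∨ (p ∨ p)) ∧ (¬((r ∨ q) ∨ p) ∨ (p ∧ (p ∧ r))) = 3 ∧ 2 = 2
(((q ∧ q) ∧ r) → ((p ∧ r) → (p ∨ r))) ∧ ((((q ∧ q) ∧ (p → (r ∨ q))) ∨ (p ∨ p)) ∧ (¬((r ∨ q) ∨ p) ∨ (p ∧ (p ∧ r)))) = 4 ∧ 2 = 2

2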